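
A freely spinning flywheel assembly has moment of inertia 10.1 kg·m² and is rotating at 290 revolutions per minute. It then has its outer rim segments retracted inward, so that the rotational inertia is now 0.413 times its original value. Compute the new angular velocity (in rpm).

ω₂ ≈ 702 rpm

Angular momentum about the spin axis is conserved since the torque about it is zero.
I₂ = 0.413 × 10.1 = 4.171 kg·m².
ω₂ = I₁ω₁ / I₂ = (10.10)(290 rpm) / (4.171) = 702.2 rpm.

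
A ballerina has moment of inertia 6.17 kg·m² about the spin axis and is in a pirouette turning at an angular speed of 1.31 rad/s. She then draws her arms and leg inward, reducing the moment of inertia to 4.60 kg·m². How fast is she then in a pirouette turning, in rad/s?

ω₂ ≈ 1.76 rad/s

Angular momentum about the spin axis is conserved since the torque about it is zero.
ω₂ = I₁ω₁ / I₂ = (6.170)(1.31 rad/s) / (4.600) = 1.757 rad/s.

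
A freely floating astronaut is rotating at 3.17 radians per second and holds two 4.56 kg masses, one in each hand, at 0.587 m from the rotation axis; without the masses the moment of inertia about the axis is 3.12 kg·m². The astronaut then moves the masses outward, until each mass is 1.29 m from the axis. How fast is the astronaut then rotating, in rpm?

With no external torque about the axis, L is conserved: I₁ω₁ = I₂ω₂.
I₁ = 3.12 + 2(4.56)(0.587)² = 6.262 kg·m²; I₂ = 3.12 + 2(4.56)(1.29)² = 18.30 kg·m².
ω₂ = I₁ω₁ / I₂ = (6.262)(3.17 rad/s) / (18.30) = 1.085 rad/s = 10.36 rpm.

ω₂ ≈ 10.4 rpm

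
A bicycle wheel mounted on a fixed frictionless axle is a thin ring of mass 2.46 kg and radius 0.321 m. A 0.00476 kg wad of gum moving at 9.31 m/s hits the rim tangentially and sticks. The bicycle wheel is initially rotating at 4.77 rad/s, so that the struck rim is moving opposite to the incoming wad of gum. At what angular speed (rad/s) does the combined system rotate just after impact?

|ω_f| ≈ 4.70 rad/s

About the axle the impulsive forces during the collision are internal, so angular momentum about that axis is conserved.
I_p = (2.46)(0.321)² = 0.2535 kg·m². Taking the sense of the wad of gum's angular momentum as positive, L_{wad} = m v R = (0.00476)(9.31)(0.321) = 0.01423 kg·m²/s.
L_i = −I_p ω_p + m v R = −(0.2535)(4.77) + 0.01423 = -1.195 kg·m²/s.
After sticking, I_f = I_p + m R² = 0.2535 + (0.00476)(0.321)² = 0.2540 kg·m².
ω_f = L_i / I_f = -1.195 / 0.2540 = -4.705 rad/s.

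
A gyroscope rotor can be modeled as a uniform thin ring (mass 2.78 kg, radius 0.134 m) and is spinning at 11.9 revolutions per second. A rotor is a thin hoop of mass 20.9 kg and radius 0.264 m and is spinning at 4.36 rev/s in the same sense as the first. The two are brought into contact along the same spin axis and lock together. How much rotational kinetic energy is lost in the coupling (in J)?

The coupling torques are internal; angular momentum about the shared axis is conserved.
Moments of inertia: I_A = (2.78)(0.134)² = 0.04992 kg·m²; I_B = (20.9)(0.264)² = 1.457 kg·m².
Taking A's sense as positive: L = (0.04992)(11.9) + (1.457)(4.36) = 6.945 kg·m²·rev/s.
Combined I = 0.04992 + 1.457 = 1.507 kg·m².
ω_f = L / I = 6.945 / 1.507 = 4.610 rev/s.
KE_i = ½ΣIω² = 686.1 J; KE_f = ½(1.507)(28.96)² = 632.0 J.

ΔKE lost ≈ 54.2 J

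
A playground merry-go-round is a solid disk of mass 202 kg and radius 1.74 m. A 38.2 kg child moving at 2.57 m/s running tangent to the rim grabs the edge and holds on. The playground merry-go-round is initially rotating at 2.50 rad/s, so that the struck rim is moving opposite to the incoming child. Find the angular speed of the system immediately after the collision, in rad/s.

The axle reaction passes through the axle and exerts no torque about it; angular momentum about the axle is conserved through the impact.
I_p = ½(202)(1.74)² = 305.8 kg·m². Taking the sense of the child's angular momentum as positive, L_{child} = m v R = (38.2)(2.57)(1.74) = 170.8 kg·m²/s.
L_i = −I_p ω_p + m v R = −(305.8)(2.50) + 170.8 = -593.6 kg·m²/s.
After sticking, I_f = I_p + m R² = 305.8 + (38.2)(1.74)² = 421.4 kg·m².
ω_f = L_i / I_f = -593.6 / 421.4 = -1.409 rad/s.

|ω_f| ≈ 1.41 rad/s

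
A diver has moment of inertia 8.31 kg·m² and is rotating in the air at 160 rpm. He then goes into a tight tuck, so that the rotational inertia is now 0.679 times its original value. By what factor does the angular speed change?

ω₂/ω₁ ≈ 1.47

Angular momentum about the spin axis is conserved since the torque about it is zero.
I₂ = 0.679 × 8.31 = 5.642 kg·m².
ω₂/ω₁ = I₁/I₂ = 8.310 / 5.642 = 1.473.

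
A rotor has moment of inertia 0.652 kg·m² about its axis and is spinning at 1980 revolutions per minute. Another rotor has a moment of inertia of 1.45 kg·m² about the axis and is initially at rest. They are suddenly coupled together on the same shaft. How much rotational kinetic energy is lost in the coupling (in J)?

ΔKE lost ≈ 9670 J

No external torque acts about the common axis, so total angular momentum is conserved.
Taking A's sense as positive: L = (0.6520)(1980) = 1291 kg·m²·rpm.
Combined I = 0.6520 + 1.450 = 2.102 kg·m².
ω_f = L / I = 1291 / 2.102 = 614.2 rpm.
KE_i = ½ΣIω² = 14020 J; KE_f = ½(2.102)(64.31)² = 4347 J.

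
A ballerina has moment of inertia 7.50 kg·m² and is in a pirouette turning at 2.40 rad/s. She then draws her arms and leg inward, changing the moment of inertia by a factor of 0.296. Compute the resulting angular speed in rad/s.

ω₂ ≈ 8.11 rad/s

With no external torque about the axis, L is conserved: I₁ω₁ = I₂ω₂.
I₂ = 0.296 × 7.50 = 2.220 kg·m².
ω₂ = I₁ω₁ / I₂ = (7.500)(2.40 rad/s) / (2.220) = 8.108 rad/s.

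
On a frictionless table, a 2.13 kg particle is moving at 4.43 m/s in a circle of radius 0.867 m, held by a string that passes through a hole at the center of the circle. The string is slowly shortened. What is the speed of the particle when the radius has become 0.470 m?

v₂ ≈ 8.17 m/s

Central (radial) force ⇒ zero torque about the center ⇒ m v r is constant.
v₂ = v₁ r₁ / r₂ = (4.43)(0.867) / (0.470) = 8.172 m/s.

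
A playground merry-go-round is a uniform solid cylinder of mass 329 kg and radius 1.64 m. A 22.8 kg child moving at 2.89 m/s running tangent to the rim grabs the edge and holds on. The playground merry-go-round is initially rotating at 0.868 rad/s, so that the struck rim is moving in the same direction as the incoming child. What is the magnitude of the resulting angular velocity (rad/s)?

About the axle the impulsive forces during the collision are internal, so angular momentum about that axis is conserved.
I_p = ½(329)(1.64)² = 442.4 kg·m². Taking the sense of the child's angular momentum as positive, L_{child} = m v R = (22.8)(2.89)(1.64) = 108.1 kg·m²/s.
L_i = +I_p ω_p + m v R = +(442.4)(0.868) + 108.1 = 492.1 kg·m²/s.
After sticking, I_f = I_p + m R² = 442.4 + (22.8)(1.64)² = 503.8 kg·m².
ω_f = L_i / I_f = 492.1 / 503.8 = 0.9769 rad/s.

|ω_f| ≈ 0.977 rad/s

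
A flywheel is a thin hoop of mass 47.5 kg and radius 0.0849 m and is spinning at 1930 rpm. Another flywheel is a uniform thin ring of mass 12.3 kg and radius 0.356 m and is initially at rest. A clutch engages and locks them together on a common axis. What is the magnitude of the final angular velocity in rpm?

|ω_f| ≈ 348 rpm

The coupling torques are internal; angular momentum about the shared axis is conserved.
Moments of inertia: I_A = (47.5)(0.0849)² = 0.3424 kg·m²; I_B = (12.3)(0.356)² = 1.559 kg·m².
Taking A's sense as positive: L = (0.3424)(1930) = 660.8 kg·m²·rpm.
Combined I = 0.3424 + 1.559 = 1.901 kg·m².
ω_f = L / I = 660.8 / 1.901 = 347.6 rpm.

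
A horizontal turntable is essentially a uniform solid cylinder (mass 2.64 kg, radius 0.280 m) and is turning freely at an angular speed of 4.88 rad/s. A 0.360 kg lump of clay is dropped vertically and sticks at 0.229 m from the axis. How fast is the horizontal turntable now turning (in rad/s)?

ω_f ≈ 4.13 rad/s

The added mass arrives with no angular momentum about the axis, and any external torque about the axis is negligible, so the system's angular momentum is conserved.
I_p = ½(2.64)(0.280)² = 0.1035 kg·m².
Added inertia Σmr² = (0.360)(0.229)² = 0.01888 kg·m²; I_f = 0.1035 + 0.01888 = 0.1224 kg·m².
ω_f = I_p ω_i / I_f = (0.1035)(4.88) / 0.1224 = 4.127 rad/s.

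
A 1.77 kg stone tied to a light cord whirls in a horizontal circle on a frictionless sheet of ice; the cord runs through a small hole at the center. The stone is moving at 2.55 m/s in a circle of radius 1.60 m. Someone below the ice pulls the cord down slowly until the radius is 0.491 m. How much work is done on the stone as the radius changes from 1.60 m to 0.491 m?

W ≈ 55.4 J

The only horizontal force on the mass is along the cord (radial), so it exerts no torque about the hole and angular momentum m v r is conserved.
v₂ = v₁ r₁ / r₂ = (2.55)(1.60) / (0.491) = 8.310 m/s.
W = ΔKE = ½m(v₂² − v₁²) = 55.35 J.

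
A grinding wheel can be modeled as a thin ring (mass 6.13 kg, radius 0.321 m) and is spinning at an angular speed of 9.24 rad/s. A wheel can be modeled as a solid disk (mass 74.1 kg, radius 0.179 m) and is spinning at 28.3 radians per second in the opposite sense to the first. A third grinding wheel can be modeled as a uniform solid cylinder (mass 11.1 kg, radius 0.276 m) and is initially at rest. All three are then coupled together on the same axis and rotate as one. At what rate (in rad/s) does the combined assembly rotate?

|ω_f| ≈ 12.4 rad/s

No external torque acts about the common axis, so total angular momentum is conserved.
Moments of inertia: I_A = (6.13)(0.321)² = 0.6316 kg·m²; I_B = ½(74.1)(0.179)² = 1.187 kg·m²; I_C = ½(11.1)(0.276)² = 0.4228 kg·m².
Taking A's sense as positive: L = (0.6316)(9.24) − (1.187)(28.3) = -27.76 kg·m²·rad/s.
Combined I = 0.6316 + 1.187 + 0.4228 = 2.242 kg·m².
ω_f = L / I = -27.76 / 2.242 = -12.38 rad/s.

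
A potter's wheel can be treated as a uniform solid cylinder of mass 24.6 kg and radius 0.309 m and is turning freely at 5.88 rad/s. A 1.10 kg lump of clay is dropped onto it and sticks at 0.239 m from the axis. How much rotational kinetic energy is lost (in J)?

energy lost ≈ 1.03 J

No external torque acts about the axis; L_before = L_after.
I_p = ½(24.6)(0.309)² = 1.174 kg·m².
Added inertia Σmr² = (1.10)(0.239)² = 0.06283 kg·m²; I_f = 1.174 + 0.06283 = 1.237 kg·m².
ω_f = I_p ω_i / I_f = (1.174)(5.88) / 1.237 = 5.581 rad/s.
KE_i = ½(1.174)(5.880 rad/s)² = 20.30 J; KE_f = ½(1.237)(5.581)² = 19.27 J.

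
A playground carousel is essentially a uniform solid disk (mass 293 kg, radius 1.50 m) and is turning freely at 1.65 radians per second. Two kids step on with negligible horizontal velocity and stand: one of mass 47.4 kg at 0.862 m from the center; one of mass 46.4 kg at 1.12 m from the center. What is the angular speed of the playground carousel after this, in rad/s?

ω_f ≈ 1.29 rad/s

No external torque acts about the center; L_before = L_after.
I_p = ½(293)(1.50)² = 329.6 kg·m².
Added inertia Σmr² = (47.4)(0.862)² + (46.4)(1.12)² = 93.42 kg·m²; I_f = 329.6 + 93.42 = 423.0 kg·m².
ω_f = I_p ω_i / I_f = (329.6)(1.65) / 423.0 = 1.286 rad/s.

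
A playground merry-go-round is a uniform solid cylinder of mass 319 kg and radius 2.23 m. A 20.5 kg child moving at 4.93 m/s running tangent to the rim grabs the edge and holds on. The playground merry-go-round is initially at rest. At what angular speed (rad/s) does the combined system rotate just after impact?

|ω_f| ≈ 0.252 rad/s

About the axle the impulsive forces during the collision are internal, so angular momentum about that axis is conserved.
I_p = ½(319)(2.23)² = 793.2 kg·m². Taking the sense of the child's angular momentum as positive, L_{child} = m v R = (20.5)(4.93)(2.23) = 225.4 kg·m²/s.
L_i = 0 + 225.4 = 225.4 kg·m²/s.
After sticking, I_f = I_p + m R² = 793.2 + (20.5)(2.23)² = 895.1 kg·m².
ω_f = L_i / I_f = 225.4 / 895.1 = 0.2518 rad/s.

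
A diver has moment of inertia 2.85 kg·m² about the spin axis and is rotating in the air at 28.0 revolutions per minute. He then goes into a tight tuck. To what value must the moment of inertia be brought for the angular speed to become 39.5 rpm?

No external torque acts about the spin axis, so angular momentum is conserved.
I₂ = I₁ω₁ / ω₂ = (2.85)(28.0) / (39.5) = 2.020 kg·m².

I₂ ≈ 2.02 kg·m²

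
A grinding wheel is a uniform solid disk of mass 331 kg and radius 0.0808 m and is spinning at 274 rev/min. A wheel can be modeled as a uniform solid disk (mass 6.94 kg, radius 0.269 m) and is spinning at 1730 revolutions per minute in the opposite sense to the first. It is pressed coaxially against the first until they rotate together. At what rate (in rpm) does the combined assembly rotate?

|ω_f| ≈ 104 rpm

No external torque acts about the common axis, so total angular momentum is conserved.
Moments of inertia: I_A = ½(331)(0.0808)² = 1.080 kg·m²; I_B = ½(6.94)(0.269)² = 0.2511 kg·m².
Taking A's sense as positive: L = (1.080)(274) − (0.2511)(1730) = -138.3 kg·m²·rpm.
Combined I = 1.080 + 0.2511 = 1.332 kg·m².
ω_f = L / I = -138.3 / 1.332 = -103.9 rpm.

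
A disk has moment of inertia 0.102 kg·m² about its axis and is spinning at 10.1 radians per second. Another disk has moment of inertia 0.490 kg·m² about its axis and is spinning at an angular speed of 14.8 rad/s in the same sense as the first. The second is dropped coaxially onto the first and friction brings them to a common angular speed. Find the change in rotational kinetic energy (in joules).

The coupling torques are internal; angular momentum about the shared axis is conserved.
Taking A's sense as positive: L = (0.1020)(10.1) + (0.4900)(14.8) = 8.282 kg·m²·rad/s.
Combined I = 0.1020 + 0.4900 = 0.5920 kg·m².
ω_f = L / I = 8.282 / 0.5920 = 13.99 rad/s.
KE_i = ½ΣIω² = 58.87 J; KE_f = ½(0.5920)(13.99)² = 57.93 J.

ΔKE ≈ -0.932 J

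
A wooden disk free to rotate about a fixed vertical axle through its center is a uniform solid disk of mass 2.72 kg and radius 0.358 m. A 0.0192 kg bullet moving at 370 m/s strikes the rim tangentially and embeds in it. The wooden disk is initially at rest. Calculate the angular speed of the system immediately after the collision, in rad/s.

|ω_f| ≈ 14.4 rad/s

The axle reaction passes through the axle and exerts no torque about it; angular momentum about the axle is conserved through the impact.
I_p = ½(2.72)(0.358)² = 0.1743 kg·m². Taking the sense of the bullet's angular momentum as positive, L_{bullet} = m v R = (0.0192)(370)(0.358) = 2.543 kg·m²/s.
L_i = 0 + 2.543 = 2.543 kg·m²/s.
After sticking, I_f = I_p + m R² = 0.1743 + (0.0192)(0.358)² = 0.1768 kg·m².
ω_f = L_i / I_f = 2.543 / 0.1768 = 14.39 rad/s.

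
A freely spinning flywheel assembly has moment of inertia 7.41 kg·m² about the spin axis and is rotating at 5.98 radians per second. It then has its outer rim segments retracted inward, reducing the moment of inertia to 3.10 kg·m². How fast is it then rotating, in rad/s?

ω₂ ≈ 14.3 rad/s

Angular momentum about the spin axis is conserved since the torque about it is zero.
ω₂ = I₁ω₁ / I₂ = (7.410)(5.98 rad/s) / (3.100) = 14.29 rad/s.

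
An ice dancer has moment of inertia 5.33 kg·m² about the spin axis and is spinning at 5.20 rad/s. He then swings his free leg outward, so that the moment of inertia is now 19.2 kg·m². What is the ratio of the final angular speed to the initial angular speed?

Angular momentum about the spin axis is conserved since the torque about it is zero.
ω₂/ω₁ = I₁/I₂ = 5.330 / 19.20 = 0.2776.

ω₂/ω₁ ≈ 0.278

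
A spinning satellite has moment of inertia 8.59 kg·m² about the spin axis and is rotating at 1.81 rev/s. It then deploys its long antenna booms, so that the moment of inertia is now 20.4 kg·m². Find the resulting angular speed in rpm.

Angular momentum about the spin axis is conserved since the torque about it is zero.
ω₂ = I₁ω₁ / I₂ = (8.590)(1.81 rev/s) / (20.40) = 0.7622 rev/s = 45.73 rpm.

ω₂ ≈ 45.7 rpm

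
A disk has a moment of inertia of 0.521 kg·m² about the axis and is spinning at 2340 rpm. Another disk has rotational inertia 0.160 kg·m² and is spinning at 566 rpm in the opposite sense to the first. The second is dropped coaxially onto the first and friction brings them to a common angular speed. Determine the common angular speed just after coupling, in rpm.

|ω_f| ≈ 1660 rpm

The coupling torques are internal; angular momentum about the shared axis is conserved.
Taking A's sense as positive: L = (0.5210)(2340) − (0.1600)(566) = 1129 kg·m²·rpm.
Combined I = 0.5210 + 0.1600 = 0.6810 kg·m².
ω_f = L / I = 1129 / 0.6810 = 1657 rpm.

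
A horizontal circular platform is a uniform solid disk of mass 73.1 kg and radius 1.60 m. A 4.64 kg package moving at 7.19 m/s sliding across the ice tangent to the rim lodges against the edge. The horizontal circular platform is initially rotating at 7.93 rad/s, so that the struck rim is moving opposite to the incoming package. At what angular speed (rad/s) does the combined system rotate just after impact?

|ω_f| ≈ 6.53 rad/s

About the central axle the impulsive forces during the collision are internal, so angular momentum about that axis is conserved.
I_p = ½(73.1)(1.60)² = 93.57 kg·m². Taking the sense of the package's angular momentum as positive, L_{package} = m v R = (4.64)(7.19)(1.60) = 53.38 kg·m²/s.
L_i = −I_p ω_p + m v R = −(93.57)(7.93) + 53.38 = -688.6 kg·m²/s.
After sticking, I_f = I_p + m R² = 93.57 + (4.64)(1.60)² = 105.4 kg·m².
ω_f = L_i / I_f = -688.6 / 105.4 = -6.530 rad/s.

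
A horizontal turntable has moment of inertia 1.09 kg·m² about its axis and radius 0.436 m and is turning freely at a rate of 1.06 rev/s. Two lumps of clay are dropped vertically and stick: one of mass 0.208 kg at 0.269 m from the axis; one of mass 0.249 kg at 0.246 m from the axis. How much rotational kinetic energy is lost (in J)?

No external torque acts about the axis; L_before = L_after.
Added inertia Σmr² = (0.208)(0.269)² + (0.249)(0.246)² = 0.03012 kg·m²; I_f = 1.090 + 0.03012 = 1.120 kg·m².
ω_f = I_p ω_i / I_f = (1.090)(1.06) / 1.120 = 1.031 rev/s.
KE_i = ½(1.090)(6.660 rad/s)² = 24.18 J; KE_f = ½(1.120)(6.481)² = 23.53 J.

energy lost ≈ 0.650 J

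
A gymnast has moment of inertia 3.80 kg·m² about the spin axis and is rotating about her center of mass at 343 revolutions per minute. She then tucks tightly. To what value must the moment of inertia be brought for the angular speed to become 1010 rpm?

I₂ ≈ 1.29 kg·m²

With no external torque about the axis, L is conserved: I₁ω₁ = I₂ω₂.
I₂ = I₁ω₁ / ω₂ = (3.80)(343) / (1010) = 1.290 kg·m².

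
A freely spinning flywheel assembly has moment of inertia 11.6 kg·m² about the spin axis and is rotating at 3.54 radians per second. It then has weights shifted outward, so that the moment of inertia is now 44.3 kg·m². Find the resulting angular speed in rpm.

Angular momentum about the spin axis is conserved since the torque about it is zero.
ω₂ = I₁ω₁ / I₂ = (11.60)(3.54 rad/s) / (44.30) = 0.9270 rad/s = 8.852 rpm.

ω₂ ≈ 8.85 rpm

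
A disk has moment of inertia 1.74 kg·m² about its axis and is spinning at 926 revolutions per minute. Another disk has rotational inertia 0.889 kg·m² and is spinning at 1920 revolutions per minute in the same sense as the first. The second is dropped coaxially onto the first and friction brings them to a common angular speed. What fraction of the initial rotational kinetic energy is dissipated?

fraction ≈ 0.122

No external torque acts about the common axis, so total angular momentum is conserved.
Taking A's sense as positive: L = (1.740)(926) + (0.8890)(1920) = 3318 kg·m²·rpm.
Combined I = 1.740 + 0.8890 = 2.629 kg·m².
ω_f = L / I = 3318 / 2.629 = 1262 rpm.
KE_i = ½ΣIω² = 26150 J; KE_f = ½(2.629)(132.2)² = 22960 J.
Fraction dissipated = (KE_i − KE_f)/KE_i = 0.1219.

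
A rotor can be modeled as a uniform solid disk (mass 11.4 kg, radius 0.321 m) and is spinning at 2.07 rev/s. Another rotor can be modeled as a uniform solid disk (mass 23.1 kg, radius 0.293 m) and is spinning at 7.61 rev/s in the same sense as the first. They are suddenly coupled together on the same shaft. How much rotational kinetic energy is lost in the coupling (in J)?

ΔKE lost ≈ 223 J

No external torque acts about the common axis, so total angular momentum is conserved.
Moments of inertia: I_A = ½(11.4)(0.321)² = 0.5873 kg·m²; I_B = ½(23.1)(0.293)² = 0.9916 kg·m².
Taking A's sense as positive: L = (0.5873)(2.07) + (0.9916)(7.61) = 8.762 kg·m²·rev/s.
Combined I = 0.5873 + 0.9916 = 1.579 kg·m².
ω_f = L / I = 8.762 / 1.579 = 5.549 rev/s.
KE_i = ½ΣIω² = 1183 J; KE_f = ½(1.579)(34.87)² = 959.7 J.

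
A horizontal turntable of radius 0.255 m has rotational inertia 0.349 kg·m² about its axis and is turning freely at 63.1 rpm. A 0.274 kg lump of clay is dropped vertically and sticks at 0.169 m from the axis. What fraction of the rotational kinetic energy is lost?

fraction ≈ 0.0219

The added mass arrives with no angular momentum about the axis, and any external torque about the axis is negligible, so the system's angular momentum is conserved.
Added inertia Σmr² = (0.274)(0.169)² = 0.007826 kg·m²; I_f = 0.3490 + 0.007826 = 0.3568 kg·m².
ω_f = I_p ω_i / I_f = (0.3490)(63.1) / 0.3568 = 61.72 rpm.
KE_i = ½(0.3490)(6.608 rad/s)² = 7.619 J; KE_f = ½(0.3568)(6.463)² = 7.452 J.
Fraction lost = 0.02193.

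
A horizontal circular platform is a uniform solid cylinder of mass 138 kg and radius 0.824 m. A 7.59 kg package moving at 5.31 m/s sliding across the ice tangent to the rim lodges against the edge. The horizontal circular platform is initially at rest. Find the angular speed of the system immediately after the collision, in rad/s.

About the central axle the impulsive forces during the collision are internal, so angular momentum about that axis is conserved.
I_p = ½(138)(0.824)² = 46.85 kg·m². Taking the sense of the package's angular momentum as positive, L_{package} = m v R = (7.59)(5.31)(0.824) = 33.21 kg·m²/s.
L_i = 0 + 33.21 = 33.21 kg·m²/s.
After sticking, I_f = I_p + m R² = 46.85 + (7.59)(0.824)² = 52.00 kg·m².
ω_f = L_i / I_f = 33.21 / 52.00 = 0.6386 rad/s.

|ω_f| ≈ 0.639 rad/s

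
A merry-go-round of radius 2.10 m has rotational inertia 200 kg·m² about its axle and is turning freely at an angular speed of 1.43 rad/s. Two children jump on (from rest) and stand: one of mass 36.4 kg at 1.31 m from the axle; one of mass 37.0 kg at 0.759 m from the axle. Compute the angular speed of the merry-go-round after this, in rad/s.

No external torque acts about the axle; L_before = L_after.
Added inertia Σmr² = (36.4)(1.31)² + (37.0)(0.759)² = 83.78 kg·m²; I_f = 200.0 + 83.78 = 283.8 kg·m².
ω_f = I_p ω_i / I_f = (200.0)(1.43) / 283.8 = 1.008 rad/s.

ω_f ≈ 1.01 rad/s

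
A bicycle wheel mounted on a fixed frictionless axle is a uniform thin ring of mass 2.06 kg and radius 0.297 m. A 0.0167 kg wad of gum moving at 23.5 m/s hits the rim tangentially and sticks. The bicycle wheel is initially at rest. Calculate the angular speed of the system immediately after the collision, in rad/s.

|ω_f| ≈ 0.636 rad/s

The axle reaction passes through the axle and exerts no torque about it; angular momentum about the axle is conserved through the impact.
I_p = (2.06)(0.297)² = 0.1817 kg·m². Taking the sense of the wad of gum's angular momentum as positive, L_{wad} = m v R = (0.0167)(23.5)(0.297) = 0.1166 kg·m²/s.
L_i = 0 + 0.1166 = 0.1166 kg·m²/s.
After sticking, I_f = I_p + m R² = 0.1817 + (0.0167)(0.297)² = 0.1832 kg·m².
ω_f = L_i / I_f = 0.1166 / 0.1832 = 0.6363 rad/s.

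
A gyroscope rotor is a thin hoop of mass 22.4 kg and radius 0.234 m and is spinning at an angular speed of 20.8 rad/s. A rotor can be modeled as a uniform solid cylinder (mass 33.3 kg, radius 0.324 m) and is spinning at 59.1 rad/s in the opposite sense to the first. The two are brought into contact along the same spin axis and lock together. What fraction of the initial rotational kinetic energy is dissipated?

fraction ≈ 0.693

No external torque acts about the common axis, so total angular momentum is conserved.
Moments of inertia: I_A = (22.4)(0.234)² = 1.227 kg·m²; I_B = ½(33.3)(0.324)² = 1.748 kg·m².
Taking A's sense as positive: L = (1.227)(20.8) − (1.748)(59.1) = -77.79 kg·m²·rad/s.
Combined I = 1.227 + 1.748 = 2.974 kg·m².
ω_f = L / I = -77.79 / 2.974 = -26.15 rad/s.
KE_i = ½ΣIω² = 3318 J; KE_f = ½(2.974)(26.15)² = 1017 J.
Fraction dissipated = (KE_i − KE_f)/KE_i = 0.6934.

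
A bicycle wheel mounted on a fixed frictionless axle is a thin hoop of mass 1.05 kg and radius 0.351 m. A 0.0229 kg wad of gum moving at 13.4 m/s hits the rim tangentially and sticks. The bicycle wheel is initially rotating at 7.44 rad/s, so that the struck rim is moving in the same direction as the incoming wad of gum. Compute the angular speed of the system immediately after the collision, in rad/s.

About the axle the impulsive forces during the collision are internal, so angular momentum about that axis is conserved.
I_p = (1.05)(0.351)² = 0.1294 kg·m². Taking the sense of the wad of gum's angular momentum as positive, L_{wad} = m v R = (0.0229)(13.4)(0.351) = 0.1077 kg·m²/s.
L_i = +I_p ω_p + m v R = +(0.1294)(7.44) + 0.1077 = 1.070 kg·m²/s.
After sticking, I_f = I_p + m R² = 0.1294 + (0.0229)(0.351)² = 0.1322 kg·m².
ω_f = L_i / I_f = 1.070 / 0.1322 = 8.096 rad/s.

|ω_f| ≈ 8.10 rad/s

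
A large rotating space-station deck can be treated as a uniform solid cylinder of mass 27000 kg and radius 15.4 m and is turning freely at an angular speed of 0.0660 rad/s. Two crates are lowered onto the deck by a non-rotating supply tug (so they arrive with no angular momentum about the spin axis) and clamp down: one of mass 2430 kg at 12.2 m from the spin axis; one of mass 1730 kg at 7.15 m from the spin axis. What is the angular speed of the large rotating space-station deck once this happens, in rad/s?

ω_f ≈ 0.0579 rad/s

No external torque acts about the spin axis; L_before = L_after.
I_p = ½(27000)(15.4)² = 3.202e+06 kg·m².
Added inertia Σmr² = (2430)(12.2)² + (1730)(7.15)² = 4.501e+05 kg·m²; I_f = 3.202e+06 + 4.501e+05 = 3.652e+06 kg·m².
ω_f = I_p ω_i / I_f = (3.202e+06)(0.0660) / 3.652e+06 = 0.05786 rad/s.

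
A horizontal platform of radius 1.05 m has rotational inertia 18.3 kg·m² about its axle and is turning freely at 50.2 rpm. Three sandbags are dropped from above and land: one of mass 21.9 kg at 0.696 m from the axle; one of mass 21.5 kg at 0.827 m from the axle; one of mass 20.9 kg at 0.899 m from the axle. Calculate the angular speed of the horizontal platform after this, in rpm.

The added mass arrives with no angular momentum about the axle, and any external torque about the axle is negligible, so the system's angular momentum is conserved.
Added inertia Σmr² = (21.9)(0.696)² + (21.5)(0.827)² + (20.9)(0.899)² = 42.20 kg·m²; I_f = 18.30 + 42.20 = 60.50 kg·m².
ω_f = I_p ω_i / I_f = (18.30)(50.2) / 60.50 = 15.18 rpm.

ω_f ≈ 15.2 rpm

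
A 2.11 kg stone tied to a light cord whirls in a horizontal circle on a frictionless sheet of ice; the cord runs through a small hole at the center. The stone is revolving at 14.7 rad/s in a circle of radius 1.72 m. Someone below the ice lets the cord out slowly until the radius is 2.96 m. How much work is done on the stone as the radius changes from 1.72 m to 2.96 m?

No torque about the axis ⇒ m r₁² ω₁ = m r₂² ω₂.
ω₂ = ω₁ (r₁/r₂)² = (14.7)(1.72/2.96)² = 4.964 rad/s.
W = ΔKE = ½m(v₂² − v₁²) = -446.7 J.

W ≈ -447 J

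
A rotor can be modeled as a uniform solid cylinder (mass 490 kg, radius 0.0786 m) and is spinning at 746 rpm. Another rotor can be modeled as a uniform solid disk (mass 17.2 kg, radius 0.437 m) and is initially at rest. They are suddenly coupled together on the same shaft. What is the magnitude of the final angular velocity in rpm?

|ω_f| ≈ 358 rpm

The coupling torques are internal; angular momentum about the shared axis is conserved.
Moments of inertia: I_A = ½(490)(0.0786)² = 1.514 kg·m²; I_B = ½(17.2)(0.437)² = 1.642 kg·m².
Taking A's sense as positive: L = (1.514)(746) = 1129 kg·m²·rpm.
Combined I = 1.514 + 1.642 = 3.156 kg·m².
ω_f = L / I = 1129 / 3.156 = 357.8 rpm.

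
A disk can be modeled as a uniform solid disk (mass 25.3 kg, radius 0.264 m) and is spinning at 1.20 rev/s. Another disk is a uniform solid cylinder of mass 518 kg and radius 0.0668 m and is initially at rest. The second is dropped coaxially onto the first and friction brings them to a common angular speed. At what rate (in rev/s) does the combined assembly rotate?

|ω_f| ≈ 0.519 rev/s

No external torque acts about the common axis, so total angular momentum is conserved.
Moments of inertia: I_A = ½(25.3)(0.264)² = 0.8817 kg·m²; I_B = ½(518)(0.0668)² = 1.156 kg·m².
Taking A's sense as positive: L = (0.8817)(1.20) = 1.058 kg·m²·rev/s.
Combined I = 0.8817 + 1.156 = 2.037 kg·m².
ω_f = L / I = 1.058 / 2.037 = 0.5193 rev/s.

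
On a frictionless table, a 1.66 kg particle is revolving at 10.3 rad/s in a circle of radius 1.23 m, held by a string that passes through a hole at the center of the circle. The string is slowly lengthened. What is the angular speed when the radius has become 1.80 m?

ω₂ ≈ 4.81 rad/s

The constraining force is radial, so m r² ω about the center is conserved.
ω₂ = ω₁ (r₁/r₂)² = (10.3)(1.23/1.80)² = 4.810 rad/s.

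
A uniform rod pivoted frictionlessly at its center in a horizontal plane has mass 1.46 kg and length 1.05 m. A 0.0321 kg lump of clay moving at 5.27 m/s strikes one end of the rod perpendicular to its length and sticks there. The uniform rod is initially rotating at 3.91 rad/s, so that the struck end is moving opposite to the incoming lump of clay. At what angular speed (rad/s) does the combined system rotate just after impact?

|ω_f| ≈ 3.05 rad/s

The axle reaction passes through the pivot and exerts no torque about it; angular momentum about the pivot is conserved through the impact.
I_p = (1/12)(1.46)(1.05)² = 0.1341 kg·m². Taking the sense of the lump of clay's angular momentum as positive, L_{lump} = m v R = (0.0321)(5.27)(1.05/2) = 0.08881 kg·m²/s.
L_i = −I_p ω_p + m v R = −(0.1341)(3.91) + 0.08881 = -0.4357 kg·m²/s.
After sticking, I_f = I_p + m R² = 0.1341 + (0.0321)(1.05/2)² = 0.1430 kg·m².
ω_f = L_i / I_f = -0.4357 / 0.1430 = -3.047 rad/s.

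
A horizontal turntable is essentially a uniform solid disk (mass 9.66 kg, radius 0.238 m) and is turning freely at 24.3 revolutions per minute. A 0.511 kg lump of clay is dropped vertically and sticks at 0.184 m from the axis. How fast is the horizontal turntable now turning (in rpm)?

ω_f ≈ 22.9 rpm

The added mass arrives with no angular momentum about the axis, and any external torque about the axis is negligible, so the system's angular momentum is conserved.
I_p = ½(9.66)(0.238)² = 0.2736 kg·m².
Added inertia Σmr² = (0.511)(0.184)² = 0.01730 kg·m²; I_f = 0.2736 + 0.01730 = 0.2909 kg·m².
ω_f = I_p ω_i / I_f = (0.2736)(24.3) / 0.2909 = 22.85 rpm.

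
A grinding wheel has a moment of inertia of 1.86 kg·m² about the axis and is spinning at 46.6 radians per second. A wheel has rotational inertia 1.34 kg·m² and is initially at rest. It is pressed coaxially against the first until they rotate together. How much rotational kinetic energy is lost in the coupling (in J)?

ΔKE lost ≈ 846 J

The coupling torques are internal; angular momentum about the shared axis is conserved.
Taking A's sense as positive: L = (1.860)(46.6) = 86.68 kg·m²·rad/s.
Combined I = 1.860 + 1.340 = 3.200 kg·m².
ω_f = L / I = 86.68 / 3.200 = 27.09 rad/s.
KE_i = ½ΣIω² = 2020 J; KE_f = ½(3.200)(27.09)² = 1174 J.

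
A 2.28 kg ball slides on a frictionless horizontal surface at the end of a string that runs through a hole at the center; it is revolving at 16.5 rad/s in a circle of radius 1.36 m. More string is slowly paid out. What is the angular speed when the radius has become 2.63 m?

ω₂ ≈ 4.41 rad/s

No torque about the axis ⇒ m r₁² ω₁ = m r₂² ω₂.
ω₂ = ω₁ (r₁/r₂)² = (16.5)(1.36/2.63)² = 4.412 rad/s.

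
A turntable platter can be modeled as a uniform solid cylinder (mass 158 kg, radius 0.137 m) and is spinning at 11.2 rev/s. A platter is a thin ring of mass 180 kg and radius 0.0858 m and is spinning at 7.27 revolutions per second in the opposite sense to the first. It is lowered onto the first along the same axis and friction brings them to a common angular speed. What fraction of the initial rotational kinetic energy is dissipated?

fraction ≈ 0.932

No external torque acts about the common axis, so total angular momentum is conserved.
Moments of inertia: I_A = ½(158)(0.137)² = 1.483 kg·m²; I_B = (180)(0.0858)² = 1.325 kg·m².
Taking A's sense as positive: L = (1.483)(11.2) − (1.325)(7.27) = 6.973 kg·m²·rev/s.
Combined I = 1.483 + 1.325 = 2.808 kg·m².
ω_f = L / I = 6.973 / 2.808 = 2.484 rev/s.
KE_i = ½ΣIω² = 5054 J; KE_f = ½(2.808)(15.60)² = 341.9 J.
Fraction dissipated = (KE_i − KE_f)/KE_i = 0.9324.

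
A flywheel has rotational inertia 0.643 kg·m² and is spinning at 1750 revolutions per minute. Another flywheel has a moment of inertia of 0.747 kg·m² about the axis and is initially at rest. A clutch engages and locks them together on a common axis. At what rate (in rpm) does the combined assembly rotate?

No external torque acts about the common axis, so total angular momentum is conserved.
Taking A's sense as positive: L = (0.6430)(1750) = 1125 kg·m²·rpm.
Combined I = 0.6430 + 0.7470 = 1.390 kg·m².
ω_f = L / I = 1125 / 1.390 = 809.5 rpm.

|ω_f| ≈ 810 rpm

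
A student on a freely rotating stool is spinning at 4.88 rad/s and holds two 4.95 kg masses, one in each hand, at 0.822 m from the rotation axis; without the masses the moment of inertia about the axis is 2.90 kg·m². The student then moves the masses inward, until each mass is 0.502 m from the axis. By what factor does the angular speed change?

ω₂/ω₁ ≈ 1.78

Angular momentum about the spin axis is conserved since the torque about it is zero.
I₁ = 2.90 + 2(4.95)(0.822)² = 9.589 kg·m²; I₂ = 2.90 + 2(4.95)(0.502)² = 5.395 kg·m².
ω₂/ω₁ = I₁/I₂ = 9.589 / 5.395 = 1.777.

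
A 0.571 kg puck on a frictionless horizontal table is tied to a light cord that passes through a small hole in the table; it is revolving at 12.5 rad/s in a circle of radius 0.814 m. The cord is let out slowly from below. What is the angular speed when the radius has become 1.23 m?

ω₂ ≈ 5.47 rad/s

The constraining force is radial, so m r² ω about the center is conserved.
ω₂ = ω₁ (r₁/r₂)² = (12.5)(0.814/1.23)² = 5.475 rad/s.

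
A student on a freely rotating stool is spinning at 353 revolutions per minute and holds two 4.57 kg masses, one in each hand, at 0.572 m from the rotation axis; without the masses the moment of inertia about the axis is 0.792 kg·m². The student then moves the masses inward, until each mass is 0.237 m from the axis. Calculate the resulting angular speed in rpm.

No external torque acts about the spin axis, so angular momentum is conserved.
I₁ = 0.792 + 2(4.57)(0.572)² = 3.782 kg·m²; I₂ = 0.792 + 2(4.57)(0.237)² = 1.305 kg·m².
ω₂ = I₁ω₁ / I₂ = (3.782)(353 rpm) / (1.305) = 1023 rpm.

ω₂ ≈ 1020 rpm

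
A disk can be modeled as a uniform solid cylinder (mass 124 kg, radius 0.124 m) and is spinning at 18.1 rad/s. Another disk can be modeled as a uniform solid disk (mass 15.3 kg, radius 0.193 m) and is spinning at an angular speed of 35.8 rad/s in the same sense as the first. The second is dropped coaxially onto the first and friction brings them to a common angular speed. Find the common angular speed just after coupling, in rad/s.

|ω_f| ≈ 22.2 rad/s

The coupling torques are internal; angular momentum about the shared axis is conserved.
Moments of inertia: I_A = ½(124)(0.124)² = 0.9533 kg·m²; I_B = ½(15.3)(0.193)² = 0.2850 kg·m².
Taking A's sense as positive: L = (0.9533)(18.1) + (0.2850)(35.8) = 27.46 kg·m²·rad/s.
Combined I = 0.9533 + 0.2850 = 1.238 kg·m².
ω_f = L / I = 27.46 / 1.238 = 22.17 rad/s.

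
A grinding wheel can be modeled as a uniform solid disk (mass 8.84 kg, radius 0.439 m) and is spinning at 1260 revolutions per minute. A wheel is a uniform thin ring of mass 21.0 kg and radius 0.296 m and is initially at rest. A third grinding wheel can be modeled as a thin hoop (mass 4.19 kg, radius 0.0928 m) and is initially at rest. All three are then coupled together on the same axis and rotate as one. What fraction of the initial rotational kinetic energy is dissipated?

fraction ≈ 0.688

No external torque acts about the common axis, so total angular momentum is conserved.
Moments of inertia: I_A = ½(8.84)(0.439)² = 0.8518 kg·m²; I_B = (21.0)(0.296)² = 1.840 kg·m²; I_C = (4.19)(0.0928)² = 0.03608 kg·m².
Taking A's sense as positive: L = (0.8518)(1260) = 1073 kg·m²·rpm.
Combined I = 0.8518 + 1.840 + 0.03608 = 2.728 kg·m².
ω_f = L / I = 1073 / 2.728 = 393.5 rpm.
KE_i = ½ΣIω² = 7415 J; KE_f = ½(2.728)(41.20)² = 2316 J.
Fraction dissipated = (KE_i − KE_f)/KE_i = 0.6877.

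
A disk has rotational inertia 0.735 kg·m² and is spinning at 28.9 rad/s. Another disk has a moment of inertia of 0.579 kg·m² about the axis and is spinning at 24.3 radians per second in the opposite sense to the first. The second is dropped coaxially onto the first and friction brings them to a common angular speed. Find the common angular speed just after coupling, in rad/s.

|ω_f| ≈ 5.46 rad/s

The coupling torques are internal; angular momentum about the shared axis is conserved.
Taking A's sense as positive: L = (0.7350)(28.9) − (0.5790)(24.3) = 7.172 kg·m²·rad/s.
Combined I = 0.7350 + 0.5790 = 1.314 kg·m².
ω_f = L / I = 7.172 / 1.314 = 5.458 rad/s.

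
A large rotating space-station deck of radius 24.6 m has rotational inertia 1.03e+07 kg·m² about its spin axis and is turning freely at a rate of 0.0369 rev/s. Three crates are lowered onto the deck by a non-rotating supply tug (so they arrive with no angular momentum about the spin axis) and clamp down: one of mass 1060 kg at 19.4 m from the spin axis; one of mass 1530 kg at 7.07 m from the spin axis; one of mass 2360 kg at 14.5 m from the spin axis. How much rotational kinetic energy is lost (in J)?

energy lost ≈ 23900 J

The added mass arrives with no angular momentum about the spin axis, and any external torque about the spin axis is negligible, so the system's angular momentum is conserved.
Added inertia Σmr² = (1060)(19.4)² + (1530)(7.07)² + (2360)(14.5)² = 9.716e+05 kg·m²; I_f = 1.030e+07 + 9.716e+05 = 1.127e+07 kg·m².
ω_f = I_p ω_i / I_f = (1.030e+07)(0.0369) / 1.127e+07 = 0.03372 rev/s.
KE_i = ½(1.030e+07)(0.2318 rad/s)² = 2.768e+05 J; KE_f = ½(1.127e+07)(0.2119)² = 2.530e+05 J.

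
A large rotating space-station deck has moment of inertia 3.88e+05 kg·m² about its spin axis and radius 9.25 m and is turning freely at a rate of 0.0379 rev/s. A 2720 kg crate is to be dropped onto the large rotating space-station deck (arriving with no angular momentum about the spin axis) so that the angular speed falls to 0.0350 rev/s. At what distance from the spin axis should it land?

r ≈ 3.44 m

The added mass arrives with no angular momentum about the spin axis, and any external torque about the spin axis is negligible, so the system's angular momentum is conserved.
I_p ω_i = (I_p + m r²) ω_f ⇒ m r² = I_p(ω_i/ω_f − 1) = 3.880e+05(0.0379/0.0350 − 1) = 32150 kg·m².
r = √(32150/2720) = 3.438 m.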